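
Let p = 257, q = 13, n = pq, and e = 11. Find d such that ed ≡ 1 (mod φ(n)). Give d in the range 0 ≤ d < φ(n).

φ(n) = (p−1)(q−1) = 256·12 = 3072.
Need d with 11·d ≡ 1 (mod 3072). Apply the extended Euclidean algorithm:
3072 = 279*11 + 3
11 = 3*3 + 2
3 = 1*2 + 1
2 = 2*1 + 0
Back-substitute:
1 = 3 − 2
1 = −11 + 4·3
1 = 4·3072 − 1117·11
So 11·(-1117) ≡ 1 (mod 3072), hence d ≡ -1117 ≡ 1955 (mod 3072).

1955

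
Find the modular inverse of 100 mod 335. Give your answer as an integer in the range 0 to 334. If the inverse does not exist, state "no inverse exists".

no inverse exists

Euclidean algorithm on 335, 100:
335 = 3*100 + 35
100 = 2*35 + 30
35 = 1*30 + 5
30 = 6*5 + 0
gcd(100, 335) = 5 ≠ 1, so 100 has no multiplicative inverse modulo 335.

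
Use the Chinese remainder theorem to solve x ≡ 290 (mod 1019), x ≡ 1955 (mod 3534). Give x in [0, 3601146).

737027

Write x = 290 + 1019·k. Then 1019·k ≡ 1955 − 290 ≡ 1665 (mod 3534).
Need 1019⁻¹ mod 3534. Extended Euclid on (3534, 1019):
3534 = 3·1019 + 477
1019 = 2·477 + 65
477 = 7·65 + 22
65 = 2·22 + 21
22 = 1·21 + 1
21 = 21·1 + 0
Back-substitute:
1 = 22 − 21
1 = −65 + 3·22
1 = 3·477 − 22·65
1 = −22·1019 + 47·477
1 = 47·3534 − 163·1019
1019⁻¹ ≡ 3371 (mod 3534), so k ≡ 3371·1665 ≡ 723 (mod 3534).
x = 290 + 1019·723 = 737027.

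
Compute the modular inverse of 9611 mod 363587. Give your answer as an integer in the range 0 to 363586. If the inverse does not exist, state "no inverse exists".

no inverse exists

Compute gcd(9611, 363587):
363587 = 37*9611 + 7980
9611 = 1*7980 + 1631
7980 = 4*1631 + 1456
1631 = 1*1456 + 175
1456 = 8*175 + 56
175 = 3*56 + 7
56 = 8*7 + 0
gcd(9611, 363587) = 7 ≠ 1, so 9611 has no multiplicative inverse modulo 363587.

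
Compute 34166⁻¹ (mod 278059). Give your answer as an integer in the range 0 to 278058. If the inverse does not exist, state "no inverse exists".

Extended Euclidean algorithm:
278059 = 8·34166 + 4731
34166 = 7·4731 + 1049
4731 = 4·1049 + 535
1049 = 1·535 + 514
535 = 1·514 + 21
514 = 24·21 + 10
21 = 2·10 + 1
10 = 10·1 + 0
The gcd is 1. Working backward:
1 = 21 − 2·10
1 = −2·514 + 49·21
1 = 49·535 − 51·514
1 = −51·1049 + 100·535
1 = 100·4731 − 451·1049
1 = −451·34166 + 3257·4731
1 = 3257·278059 − 26507·34166
Hence 34166⁻¹ ≡ -26507 ≡ 251552 (mod 278059).

251552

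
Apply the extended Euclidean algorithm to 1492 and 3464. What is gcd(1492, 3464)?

4

Euclidean algorithm:
3464 = 2×1492 + 480
1492 = 3×480 + 52
480 = 9×52 + 12
52 = 4×12 + 4
12 = 3×4 + 0
gcd(1492, 3464) = 4.
Working backward:
4 = 52 − 4·12
4 = −4·480 + 37·52
4 = 37·1492 − 115·480
4 = −115·3464 + 267·1492
So 4 = (-115)·3464 + (267)·1492.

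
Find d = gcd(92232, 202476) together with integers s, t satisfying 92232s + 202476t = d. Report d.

Repeated division:
202476 = 2×92232 + 18012
92232 = 5×18012 + 2172
18012 = 8×2172 + 636
2172 = 3×636 + 264
636 = 2×264 + 108
264 = 2×108 + 48
108 = 2×48 + 12
48 = 4×12 + 0
gcd(92232, 202476) = 12.
Express as a combination:
12 = 108 − 2·48
12 = −2·264 + 5·108
12 = 5·636 − 12·264
12 = −12·2172 + 41·636
12 = 41·18012 − 340·2172
12 = −340·92232 + 1741·18012
12 = 1741·202476 − 3822·92232
So 12 = (1741)·202476 + (-3822)·92232.

12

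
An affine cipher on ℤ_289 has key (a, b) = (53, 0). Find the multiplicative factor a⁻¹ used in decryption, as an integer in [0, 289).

60

gcd(289, 53) by repeated division:
289 = 5·53 + 24
53 = 2·24 + 5
24 = 4·5 + 4
5 = 1·4 + 1
4 = 4·1 + 0
Since gcd(53, 289) = 1, back-substitute to write 1 as a combination:
1 = 5 − 4
1 = −24 + 5·5
1 = 5·53 − 11·24
1 = −11·289 + 60·53
So 53·60 ≡ 1 (mod 289).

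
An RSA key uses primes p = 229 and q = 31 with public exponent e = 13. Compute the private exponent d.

3157

φ(n) = (p−1)(q−1) = 228·30 = 6840.
Need d with 13·d ≡ 1 (mod 6840). Apply the extended Euclidean algorithm:
6840 = 526*13 + 2
13 = 6*2 + 1
2 = 2*1 + 0
Back-substitute:
1 = 13 − 6·2
1 = −6·6840 + 3157·13
So 13·3157 ≡ 1 (mod 6840), hence d = 3157.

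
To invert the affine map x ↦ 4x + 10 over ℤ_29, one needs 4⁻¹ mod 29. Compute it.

22

gcd(29, 4) by repeated division:
29 = 7×4 + 1
4 = 4×1 + 0
gcd = 1, so the inverse exists. Back-substitute:
1 = 29 − 7·4
Thus 4·(-7) ≡ 1 (mod 29); reducing, -7 mod 29 = 22.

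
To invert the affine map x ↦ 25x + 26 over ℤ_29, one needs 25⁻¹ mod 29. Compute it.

7

gcd(29, 25) by repeated division:
29 = 1*25 + 4
25 = 6*4 + 1
4 = 4*1 + 0
Since gcd(25, 29) = 1, back-substitute to write 1 as a combination:
1 = 25 − 6·4
1 = −6·29 + 7·25
So 25·7 ≡ 1 (mod 29).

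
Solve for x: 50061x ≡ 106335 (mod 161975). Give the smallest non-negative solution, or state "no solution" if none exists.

gcd(50061, 161975):
161975 = 3*50061 + 11792
50061 = 4*11792 + 2893
11792 = 4*2893 + 220
2893 = 13*220 + 33
220 = 6*33 + 22
33 = 1*22 + 11
22 = 2*11 + 0
gcd = 11, but 11 ∤ 106335, so the congruence has no solution.

no solution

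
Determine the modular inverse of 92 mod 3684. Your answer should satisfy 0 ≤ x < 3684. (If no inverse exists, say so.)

no inverse exists

Euclidean algorithm on 3684, 92:
3684 = 40·92 + 4
92 = 23·4 + 0
The gcd is 4, not 1, hence no inverse exists.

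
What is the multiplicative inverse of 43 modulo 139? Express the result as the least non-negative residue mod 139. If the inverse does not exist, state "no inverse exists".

97

Apply the Euclidean algorithm to 139 and 43:
139 = 3×43 + 10
43 = 4×10 + 3
10 = 3×3 + 1
3 = 3×1 + 0
The gcd is 1. Working backward:
1 = 10 − 3·3
1 = −3·43 + 13·10
1 = 13·139 − 42·43
Thus 43·(-42) ≡ 1 (mod 139); reducing, -42 mod 139 = 97.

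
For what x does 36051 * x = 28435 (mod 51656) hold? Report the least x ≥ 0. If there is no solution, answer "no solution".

First find gcd(36051, 51656):
51656 = 1·36051 + 15605
36051 = 2·15605 + 4841
15605 = 3·4841 + 1082
4841 = 4·1082 + 513
1082 = 2·513 + 56
513 = 9·56 + 9
56 = 6·9 + 2
9 = 4·2 + 1
2 = 2·1 + 0
gcd = 1, so a unique solution mod 51656 exists.
Back-substitute for the Bézout coefficients:
1 = 9 − 4·2
1 = −4·56 + 25·9
1 = 25·513 − 229·56
1 = −229·1082 + 483·513
1 = 483·4841 − 2161·1082
1 = −2161·15605 + 6966·4841
1 = 6966·36051 − 16093·15605
1 = −16093·51656 + 23059·36051
So 36051·(23059) ≡ 1 (mod 51656), giving 36051⁻¹ ≡ 23059.
x ≡ 36051⁻¹·28435 ≡ 23059·28435 ≡ 13057 (mod 51656).

13057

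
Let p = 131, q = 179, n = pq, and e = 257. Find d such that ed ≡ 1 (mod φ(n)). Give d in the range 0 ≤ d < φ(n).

6933

φ(n) = (p−1)(q−1) = 130·178 = 23140.
Need d with 257·d ≡ 1 (mod 23140). Apply the extended Euclidean algorithm:
23140 = 90×257 + 10
257 = 25×10 + 7
10 = 1×7 + 3
7 = 2×3 + 1
3 = 3×1 + 0
Back-substitute:
1 = 7 − 2·3
1 = −2·10 + 3·7
1 = 3·257 − 77·10
1 = −77·23140 + 6933·257
So 257·6933 ≡ 1 (mod 23140), hence d = 6933.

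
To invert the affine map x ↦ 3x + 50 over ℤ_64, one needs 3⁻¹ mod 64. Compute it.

Apply the Euclidean algorithm to 64 and 3:
64 = 21·3 + 1
3 = 3·1 + 0
Since gcd(3, 64) = 1, back-substitute to write 1 as a combination:
1 = 64 − 21·3
Hence 3⁻¹ ≡ -21 ≡ 43 (mod 64).

43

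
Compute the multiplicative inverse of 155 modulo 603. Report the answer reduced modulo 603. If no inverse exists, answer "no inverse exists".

Extended Euclidean algorithm:
603 = 3×155 + 138
155 = 1×138 + 17
138 = 8×17 + 2
17 = 8×2 + 1
2 = 2×1 + 0
The gcd is 1. Working backward:
1 = 17 − 8·2
1 = −8·138 + 65·17
1 = 65·155 − 73·138
1 = −73·603 + 284·155
So 155·284 ≡ 1 (mod 603).

284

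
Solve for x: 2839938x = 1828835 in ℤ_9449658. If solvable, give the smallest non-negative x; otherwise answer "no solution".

gcd(2839938, 9449658):
9449658 = 3·2839938 + 929844
2839938 = 3·929844 + 50406
929844 = 18·50406 + 22536
50406 = 2·22536 + 5334
22536 = 4·5334 + 1200
5334 = 4·1200 + 534
1200 = 2·534 + 132
534 = 4·132 + 6
132 = 22·6 + 0
gcd = 6, but 6 ∤ 1828835, so the congruence has no solution.

no solution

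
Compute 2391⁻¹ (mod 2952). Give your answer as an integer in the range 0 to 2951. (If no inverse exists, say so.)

Euclidean algorithm on 2952, 2391:
2952 = 1*2391 + 561
2391 = 4*561 + 147
561 = 3*147 + 120
147 = 1*120 + 27
120 = 4*27 + 12
27 = 2*12 + 3
12 = 4*3 + 0
The gcd is 3, not 1, hence no inverse exists.

no inverse exists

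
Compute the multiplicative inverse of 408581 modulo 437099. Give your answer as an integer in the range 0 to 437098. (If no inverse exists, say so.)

305393

Apply the Euclidean algorithm to 437099 and 408581:
437099 = 1×408581 + 28518
408581 = 14×28518 + 9329
28518 = 3×9329 + 531
9329 = 17×531 + 302
531 = 1×302 + 229
302 = 1×229 + 73
229 = 3×73 + 10
73 = 7×10 + 3
10 = 3×3 + 1
3 = 3×1 + 0
Since gcd(408581, 437099) = 1, back-substitute to write 1 as a combination:
1 = 10 − 3·3
1 = −3·73 + 22·10
1 = 22·229 − 69·73
1 = −69·302 + 91·229
1 = 91·531 − 160·302
1 = −160·9329 + 2811·531
1 = 2811·28518 − 8593·9329
1 = −8593·408581 + 123113·28518
1 = 123113·437099 − 131706·408581
Thus 408581·(-131706) ≡ 1 (mod 437099); reducing, -131706 mod 437099 = 305393.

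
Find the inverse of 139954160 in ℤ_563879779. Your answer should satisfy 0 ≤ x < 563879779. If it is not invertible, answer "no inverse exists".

Extended Euclidean algorithm:
563879779 = 4*139954160 + 4063139
139954160 = 34*4063139 + 1807434
4063139 = 2*1807434 + 448271
1807434 = 4*448271 + 14350
448271 = 31*14350 + 3421
14350 = 4*3421 + 666
3421 = 5*666 + 91
666 = 7*91 + 29
91 = 3*29 + 4
29 = 7*4 + 1
4 = 4*1 + 0
gcd = 1, so the inverse exists. Back-substitute:
1 = 29 − 7·4
1 = −7·91 + 22·29
1 = 22·666 − 161·91
1 = −161·3421 + 827·666
1 = 827·14350 − 3469·3421
1 = −3469·448271 + 108366·14350
1 = 108366·1807434 − 436933·448271
1 = −436933·4063139 + 982232·1807434
1 = 982232·139954160 − 33832821·4063139
1 = −33832821·563879779 + 136313516·139954160
So 139954160·136313516 ≡ 1 (mod 563879779).

136313516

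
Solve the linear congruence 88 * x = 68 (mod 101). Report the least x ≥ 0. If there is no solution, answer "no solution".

First find gcd(88, 101):
101 = 1*88 + 13
88 = 6*13 + 10
13 = 1*10 + 3
10 = 3*3 + 1
3 = 3*1 + 0
gcd = 1, so a unique solution mod 101 exists.
Back-substitute for the Bézout coefficients:
1 = 10 − 3·3
1 = −3·13 + 4·10
1 = 4·88 − 27·13
1 = −27·101 + 31·88
So 88·(31) ≡ 1 (mod 101), giving 88⁻¹ ≡ 31.
x ≡ 88⁻¹·68 ≡ 31·68 ≡ 88 (mod 101).

88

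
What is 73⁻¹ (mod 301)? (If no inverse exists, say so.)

gcd(301, 73) by repeated division:
301 = 4·73 + 9
73 = 8·9 + 1
9 = 9·1 + 0
gcd = 1, so the inverse exists. Back-substitute:
1 = 73 − 8·9
1 = −8·301 + 33·73
So 73·33 ≡ 1 (mod 301).

33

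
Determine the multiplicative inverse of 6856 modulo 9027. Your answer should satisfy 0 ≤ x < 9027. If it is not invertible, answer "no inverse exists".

Extended Euclidean algorithm:
9027 = 1*6856 + 2171
6856 = 3*2171 + 343
2171 = 6*343 + 113
343 = 3*113 + 4
113 = 28*4 + 1
4 = 4*1 + 0
The gcd is 1. Working backward:
1 = 113 − 28·4
1 = −28·343 + 85·113
1 = 85·2171 − 538·343
1 = −538·6856 + 1699·2171
1 = 1699·9027 − 2237·6856
Hence 6856⁻¹ ≡ -2237 ≡ 6790 (mod 9027).

6790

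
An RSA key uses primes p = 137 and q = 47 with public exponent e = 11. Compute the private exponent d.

φ(n) = (p−1)(q−1) = 136·46 = 6256.
Need d with 11·d ≡ 1 (mod 6256). Apply the extended Euclidean algorithm:
6256 = 568·11 + 8
11 = 1·8 + 3
8 = 2·3 + 2
3 = 1·2 + 1
2 = 2·1 + 0
Back-substitute:
1 = 3 − 2
1 = −8 + 3·3
1 = 3·11 − 4·8
1 = −4·6256 + 2275·11
So 11·2275 ≡ 1 (mod 6256), hence d = 2275.

2275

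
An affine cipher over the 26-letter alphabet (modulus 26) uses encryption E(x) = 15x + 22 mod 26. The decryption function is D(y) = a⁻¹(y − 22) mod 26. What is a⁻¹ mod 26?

Run Euclid on (26, 15):
26 = 1*15 + 11
15 = 1*11 + 4
11 = 2*4 + 3
4 = 1*3 + 1
3 = 3*1 + 0
The gcd is 1. Working backward:
1 = 4 − 3
1 = −11 + 3·4
1 = 3·15 − 4·11
1 = −4·26 + 7·15
So 15·7 ≡ 1 (mod 26).

7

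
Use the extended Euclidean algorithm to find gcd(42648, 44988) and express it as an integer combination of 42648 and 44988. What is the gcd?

12

Apply Euclid's algorithm to 44988 and 42648:
44988 = 1*42648 + 2340
42648 = 18*2340 + 528
2340 = 4*528 + 228
528 = 2*228 + 72
228 = 3*72 + 12
72 = 6*12 + 0
gcd(42648, 44988) = 12.
Express as a combination:
12 = 228 − 3·72
12 = −3·528 + 7·228
12 = 7·2340 − 31·528
12 = −31·42648 + 565·2340
12 = 565·44988 − 596·42648
So 12 = (565)·44988 + (-596)·42648.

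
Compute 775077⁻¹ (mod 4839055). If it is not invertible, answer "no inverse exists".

Extended Euclidean algorithm:
4839055 = 6×775077 + 188593
775077 = 4×188593 + 20705
188593 = 9×20705 + 2248
20705 = 9×2248 + 473
2248 = 4×473 + 356
473 = 1×356 + 117
356 = 3×117 + 5
117 = 23×5 + 2
5 = 2×2 + 1
2 = 2×1 + 0
The gcd is 1. Working backward:
1 = 5 − 2·2
1 = −2·117 + 47·5
1 = 47·356 − 143·117
1 = −143·473 + 190·356
1 = 190·2248 − 903·473
1 = −903·20705 + 8317·2248
1 = 8317·188593 − 75756·20705
1 = −75756·775077 + 311341·188593
1 = 311341·4839055 − 1943802·775077
Hence 775077⁻¹ ≡ -1943802 ≡ 2895253 (mod 4839055).

2895253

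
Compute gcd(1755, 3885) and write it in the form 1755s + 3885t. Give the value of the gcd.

Euclidean algorithm:
3885 = 2·1755 + 375
1755 = 4·375 + 255
375 = 1·255 + 120
255 = 2·120 + 15
120 = 8·15 + 0
gcd(1755, 3885) = 15.
Working backward:
15 = 255 − 2·120
15 = −2·375 + 3·255
15 = 3·1755 − 14·375
15 = −14·3885 + 31·1755
So 15 = (-14)·3885 + (31)·1755.

15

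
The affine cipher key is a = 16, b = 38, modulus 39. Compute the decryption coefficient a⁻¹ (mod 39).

Run Euclid on (39, 16):
39 = 2·16 + 7
16 = 2·7 + 2
7 = 3·2 + 1
2 = 2·1 + 0
Since gcd(16, 39) = 1, back-substitute to write 1 as a combination:
1 = 7 − 3·2
1 = −3·16 + 7·7
1 = 7·39 − 17·16
So 16·(-17) ≡ 1 (mod 39), and -17 ≡ 22 (mod 39).

22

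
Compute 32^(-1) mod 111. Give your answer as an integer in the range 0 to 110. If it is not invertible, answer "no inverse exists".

59

gcd(111, 32) by repeated division:
111 = 3×32 + 15
32 = 2×15 + 2
15 = 7×2 + 1
2 = 2×1 + 0
The gcd is 1. Working backward:
1 = 15 − 7·2
1 = −7·32 + 15·15
1 = 15·111 − 52·32
Hence 32⁻¹ ≡ -52 ≡ 59 (mod 111).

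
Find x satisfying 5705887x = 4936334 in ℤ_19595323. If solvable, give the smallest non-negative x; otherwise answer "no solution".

gcd(5705887, 19595323):
19595323 = 3·5705887 + 2477662
5705887 = 2·2477662 + 750563
2477662 = 3·750563 + 225973
750563 = 3·225973 + 72644
225973 = 3·72644 + 8041
72644 = 9·8041 + 275
8041 = 29·275 + 66
275 = 4·66 + 11
66 = 6·11 + 0
gcd = 11, but 11 ∤ 4936334, so the congruence has no solution.

no solution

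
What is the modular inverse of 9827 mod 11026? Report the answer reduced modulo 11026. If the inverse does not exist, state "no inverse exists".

8727

gcd(11026, 9827) by repeated division:
11026 = 1×9827 + 1199
9827 = 8×1199 + 235
1199 = 5×235 + 24
235 = 9×24 + 19
24 = 1×19 + 5
19 = 3×5 + 4
5 = 1×4 + 1
4 = 4×1 + 0
Since gcd(9827, 11026) = 1, back-substitute to write 1 as a combination:
1 = 5 − 4
1 = −19 + 4·5
1 = 4·24 − 5·19
1 = −5·235 + 49·24
1 = 49·1199 − 250·235
1 = −250·9827 + 2049·1199
1 = 2049·11026 − 2299·9827
Hence 9827⁻¹ ≡ -2299 ≡ 8727 (mod 11026).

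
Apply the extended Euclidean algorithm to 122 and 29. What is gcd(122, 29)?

1

Euclidean algorithm:
122 = 4×29 + 6
29 = 4×6 + 5
6 = 1×5 + 1
5 = 5×1 + 0
gcd(122, 29) = 1.
Express as a combination:
1 = 6 − 5
1 = −29 + 5·6
1 = 5·122 − 21·29
So 1 = (5)·122 + (-21)·29.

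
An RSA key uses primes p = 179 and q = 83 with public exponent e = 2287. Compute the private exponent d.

7799

φ(n) = (p−1)(q−1) = 178·82 = 14596.
Need d with 2287·d ≡ 1 (mod 14596). Apply the extended Euclidean algorithm:
14596 = 6*2287 + 874
2287 = 2*874 + 539
874 = 1*539 + 335
539 = 1*335 + 204
335 = 1*204 + 131
204 = 1*131 + 73
131 = 1*73 + 58
73 = 1*58 + 15
58 = 3*15 + 13
15 = 1*13 + 2
13 = 6*2 + 1
2 = 2*1 + 0
Back-substitute:
1 = 13 − 6·2
1 = −6·15 + 7·13
1 = 7·58 − 27·15
1 = −27·73 + 34·58
1 = 34·131 − 61·73
1 = −61·204 + 95·131
1 = 95·335 − 156·204
1 = −156·539 + 251·335
1 = 251·874 − 407·539
1 = −407·2287 + 1065·874
1 = 1065·14596 − 6797·2287
So 2287·(-6797) ≡ 1 (mod 14596), hence d ≡ -6797 ≡ 7799 (mod 14596).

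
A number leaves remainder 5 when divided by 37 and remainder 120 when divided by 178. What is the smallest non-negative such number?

4926

Write x = 5 + 37·k. Then 37·k ≡ 120 − 5 ≡ 115 (mod 178).
Need 37⁻¹ mod 178. Extended Euclid on (178, 37):
178 = 4*37 + 30
37 = 1*30 + 7
30 = 4*7 + 2
7 = 3*2 + 1
2 = 2*1 + 0
Back-substitute:
1 = 7 − 3·2
1 = −3·30 + 13·7
1 = 13·37 − 16·30
1 = −16·178 + 77·37
37⁻¹ ≡ 77 (mod 178), so k ≡ 77·115 ≡ 133 (mod 178).
x = 5 + 37·133 = 4926.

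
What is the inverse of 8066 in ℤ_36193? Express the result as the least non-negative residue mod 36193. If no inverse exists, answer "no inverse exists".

gcd(36193, 8066) by repeated division:
36193 = 4·8066 + 3929
8066 = 2·3929 + 208
3929 = 18·208 + 185
208 = 1·185 + 23
185 = 8·23 + 1
23 = 23·1 + 0
gcd = 1, so the inverse exists. Back-substitute:
1 = 185 − 8·23
1 = −8·208 + 9·185
1 = 9·3929 − 170·208
1 = −170·8066 + 349·3929
1 = 349·36193 − 1566·8066
Hence 8066⁻¹ ≡ -1566 ≡ 34627 (mod 36193).

34627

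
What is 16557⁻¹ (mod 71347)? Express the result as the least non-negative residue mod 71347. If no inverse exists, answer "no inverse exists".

Run Euclid on (71347, 16557):
71347 = 4×16557 + 5119
16557 = 3×5119 + 1200
5119 = 4×1200 + 319
1200 = 3×319 + 243
319 = 1×243 + 76
243 = 3×76 + 15
76 = 5×15 + 1
15 = 15×1 + 0
gcd = 1, so the inverse exists. Back-substitute:
1 = 76 − 5·15
1 = −5·243 + 16·76
1 = 16·319 − 21·243
1 = −21·1200 + 79·319
1 = 79·5119 − 337·1200
1 = −337·16557 + 1090·5119
1 = 1090·71347 − 4697·16557
Hence 16557⁻¹ ≡ -4697 ≡ 66650 (mod 71347).

66650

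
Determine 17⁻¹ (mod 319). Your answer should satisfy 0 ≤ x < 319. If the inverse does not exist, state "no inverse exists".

Extended Euclidean algorithm:
319 = 18*17 + 13
17 = 1*13 + 4
13 = 3*4 + 1
4 = 4*1 + 0
Since gcd(17, 319) = 1, back-substitute to write 1 as a combination:
1 = 13 − 3·4
1 = −3·17 + 4·13
1 = 4·319 − 75·17
Thus 17·(-75) ≡ 1 (mod 319); reducing, -75 mod 319 = 244.

244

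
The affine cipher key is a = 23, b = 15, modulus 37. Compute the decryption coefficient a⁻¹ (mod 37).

Run Euclid on (37, 23):
37 = 1·23 + 14
23 = 1·14 + 9
14 = 1·9 + 5
9 = 1·5 + 4
5 = 1·4 + 1
4 = 4·1 + 0
gcd = 1, so the inverse exists. Back-substitute:
1 = 5 − 4
1 = −9 + 2·5
1 = 2·14 − 3·9
1 = −3·23 + 5·14
1 = 5·37 − 8·23
So 23·(-8) ≡ 1 (mod 37), and -8 ≡ 29 (mod 37).

29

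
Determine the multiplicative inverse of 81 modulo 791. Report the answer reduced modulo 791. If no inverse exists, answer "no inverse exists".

625

Run Euclid on (791, 81):
791 = 9×81 + 62
81 = 1×62 + 19
62 = 3×19 + 5
19 = 3×5 + 4
5 = 1×4 + 1
4 = 4×1 + 0
gcd = 1, so the inverse exists. Back-substitute:
1 = 5 − 4
1 = −19 + 4·5
1 = 4·62 − 13·19
1 = −13·81 + 17·62
1 = 17·791 − 166·81
Hence 81⁻¹ ≡ -166 ≡ 625 (mod 791).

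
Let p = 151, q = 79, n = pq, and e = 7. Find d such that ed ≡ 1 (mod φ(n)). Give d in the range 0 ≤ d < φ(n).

3343

φ(n) = (p−1)(q−1) = 150·78 = 11700.
Need d with 7·d ≡ 1 (mod 11700). Apply the extended Euclidean algorithm:
11700 = 1671*7 + 3
7 = 2*3 + 1
3 = 3*1 + 0
Back-substitute:
1 = 7 − 2·3
1 = −2·11700 + 3343·7
So 7·3343 ≡ 1 (mod 11700), hence d = 3343.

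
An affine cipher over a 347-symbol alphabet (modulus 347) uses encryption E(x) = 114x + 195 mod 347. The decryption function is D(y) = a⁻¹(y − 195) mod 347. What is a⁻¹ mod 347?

Extended Euclidean algorithm:
347 = 3×114 + 5
114 = 22×5 + 4
5 = 1×4 + 1
4 = 4×1 + 0
gcd = 1, so the inverse exists. Back-substitute:
1 = 5 − 4
1 = −114 + 23·5
1 = 23·347 − 70·114
Hence 114⁻¹ ≡ -70 ≡ 277 (mod 347).

277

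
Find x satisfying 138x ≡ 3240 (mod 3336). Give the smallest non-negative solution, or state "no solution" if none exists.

First find gcd(138, 3336):
3336 = 24*138 + 24
138 = 5*24 + 18
24 = 1*18 + 6
18 = 3*6 + 0
gcd = 6 and 6 | 3240, so solutions exist. Divide through by 6: 23x ≡ 540 (mod 556).
Now find 23⁻¹ mod 556:
556 = 24×23 + 4
23 = 5×4 + 3
4 = 1×3 + 1
3 = 3×1 + 0
Back-substitute:
1 = 4 − 3
1 = −23 + 6·4
1 = 6·556 − 145·23
So 23·(-145) ≡ 1 (mod 556), i.e. 23⁻¹ ≡ 411.
Then x ≡ 411·540 ≡ 96 (mod 556); the smallest non-negative solution is x = 96.

96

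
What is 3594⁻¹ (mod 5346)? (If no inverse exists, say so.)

Compute gcd(3594, 5346):
5346 = 1·3594 + 1752
3594 = 2·1752 + 90
1752 = 19·90 + 42
90 = 2·42 + 6
42 = 7·6 + 0
The gcd is 6, not 1, hence no inverse exists.

no inverse exists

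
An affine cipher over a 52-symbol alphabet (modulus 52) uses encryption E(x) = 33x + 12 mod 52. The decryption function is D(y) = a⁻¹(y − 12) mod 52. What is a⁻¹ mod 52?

41

gcd(52, 33) by repeated division:
52 = 1*33 + 19
33 = 1*19 + 14
19 = 1*14 + 5
14 = 2*5 + 4
5 = 1*4 + 1
4 = 4*1 + 0
The gcd is 1. Working backward:
1 = 5 − 4
1 = −14 + 3·5
1 = 3·19 − 4·14
1 = −4·33 + 7·19
1 = 7·52 − 11·33
Hence 33⁻¹ ≡ -11 ≡ 41 (mod 52).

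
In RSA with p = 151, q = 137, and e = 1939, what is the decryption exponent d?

φ(n) = (p−1)(q−1) = 150·136 = 20400.
Need d with 1939·d ≡ 1 (mod 20400). Apply the extended Euclidean algorithm:
20400 = 10*1939 + 1010
1939 = 1*1010 + 929
1010 = 1*929 + 81
929 = 11*81 + 38
81 = 2*38 + 5
38 = 7*5 + 3
5 = 1*3 + 2
3 = 1*2 + 1
2 = 2*1 + 0
Back-substitute:
1 = 3 − 2
1 = −5 + 2·3
1 = 2·38 − 15·5
1 = −15·81 + 32·38
1 = 32·929 − 367·81
1 = −367·1010 + 399·929
1 = 399·1939 − 766·1010
1 = −766·20400 + 8059·1939
So 1939·8059 ≡ 1 (mod 20400), hence d = 8059.

8059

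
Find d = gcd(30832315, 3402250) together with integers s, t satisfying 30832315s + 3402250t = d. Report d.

Euclidean algorithm:
30832315 = 9*3402250 + 212065
3402250 = 16*212065 + 9210
212065 = 23*9210 + 235
9210 = 39*235 + 45
235 = 5*45 + 10
45 = 4*10 + 5
10 = 2*5 + 0
gcd(30832315, 3402250) = 5.
Express as a combination:
5 = 45 − 4·10
5 = −4·235 + 21·45
5 = 21·9210 − 823·235
5 = −823·212065 + 18950·9210
5 = 18950·3402250 − 304023·212065
5 = −304023·30832315 + 2755157·3402250
So 5 = (-304023)·30832315 + (2755157)·3402250.

5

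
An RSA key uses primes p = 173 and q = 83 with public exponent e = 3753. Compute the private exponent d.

233

φ(n) = (p−1)(q−1) = 172·82 = 14104.
Need d with 3753·d ≡ 1 (mod 14104). Apply the extended Euclidean algorithm:
14104 = 3·3753 + 2845
3753 = 1·2845 + 908
2845 = 3·908 + 121
908 = 7·121 + 61
121 = 1·61 + 60
61 = 1·60 + 1
60 = 60·1 + 0
Back-substitute:
1 = 61 − 60
1 = −121 + 2·61
1 = 2·908 − 15·121
1 = −15·2845 + 47·908
1 = 47·3753 − 62·2845
1 = −62·14104 + 233·3753
So 3753·233 ≡ 1 (mod 14104), hence d = 233.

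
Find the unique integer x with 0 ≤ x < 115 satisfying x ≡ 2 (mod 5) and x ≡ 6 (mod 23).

52

Write x = 2 + 5·k. Then 5·k ≡ 6 − 2 ≡ 4 (mod 23).
Need 5⁻¹ mod 23. Extended Euclid on (23, 5):
23 = 4*5 + 3
5 = 1*3 + 2
3 = 1*2 + 1
2 = 2*1 + 0
Back-substitute:
1 = 3 − 2
1 = −5 + 2·3
1 = 2·23 − 9·5
5⁻¹ ≡ 14 (mod 23), so k ≡ 14·4 ≡ 10 (mod 23).
x = 2 + 5·10 = 52.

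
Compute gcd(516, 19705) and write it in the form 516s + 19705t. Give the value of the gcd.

Euclidean algorithm:
19705 = 38*516 + 97
516 = 5*97 + 31
97 = 3*31 + 4
31 = 7*4 + 3
4 = 1*3 + 1
3 = 3*1 + 0
gcd(516, 19705) = 1.
Working backward:
1 = 4 − 3
1 = −31 + 8·4
1 = 8·97 − 25·31
1 = −25·516 + 133·97
1 = 133·19705 − 5079·516
So 1 = (133)·19705 + (-5079)·516.

1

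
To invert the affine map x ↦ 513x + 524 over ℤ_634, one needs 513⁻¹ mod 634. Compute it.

Apply the Euclidean algorithm to 634 and 513:
634 = 1×513 + 121
513 = 4×121 + 29
121 = 4×29 + 5
29 = 5×5 + 4
5 = 1×4 + 1
4 = 4×1 + 0
The gcd is 1. Working backward:
1 = 5 − 4
1 = −29 + 6·5
1 = 6·121 − 25·29
1 = −25·513 + 106·121
1 = 106·634 − 131·513
Thus 513·(-131) ≡ 1 (mod 634); reducing, -131 mod 634 = 503.

503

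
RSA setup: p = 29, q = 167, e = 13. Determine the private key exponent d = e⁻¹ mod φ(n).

φ(n) = (p−1)(q−1) = 28·166 = 4648.
Need d with 13·d ≡ 1 (mod 4648). Apply the extended Euclidean algorithm:
4648 = 357×13 + 7
13 = 1×7 + 6
7 = 1×6 + 1
6 = 6×1 + 0
Back-substitute:
1 = 7 − 6
1 = −13 + 2·7
1 = 2·4648 − 715·13
So 13·(-715) ≡ 1 (mod 4648), hence d ≡ -715 ≡ 3933 (mod 4648).

3933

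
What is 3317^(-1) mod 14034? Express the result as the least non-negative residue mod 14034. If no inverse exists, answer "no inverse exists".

1997

gcd(14034, 3317) by repeated division:
14034 = 4×3317 + 766
3317 = 4×766 + 253
766 = 3×253 + 7
253 = 36×7 + 1
7 = 7×1 + 0
gcd = 1, so the inverse exists. Back-substitute:
1 = 253 − 36·7
1 = −36·766 + 109·253
1 = 109·3317 − 472·766
1 = −472·14034 + 1997·3317
So 3317·1997 ≡ 1 (mod 14034).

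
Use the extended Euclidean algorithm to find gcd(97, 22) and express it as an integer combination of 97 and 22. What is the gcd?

1

Repeated division:
97 = 4*22 + 9
22 = 2*9 + 4
9 = 2*4 + 1
4 = 4*1 + 0
gcd(97, 22) = 1.
Express as a combination:
1 = 9 − 2·4
1 = −2·22 + 5·9
1 = 5·97 − 22·22
So 1 = (5)·97 + (-22)·22.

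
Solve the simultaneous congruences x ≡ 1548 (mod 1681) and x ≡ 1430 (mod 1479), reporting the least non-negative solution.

Write x = 1548 + 1681·k. Then 1681·k ≡ 1430 − 1548 ≡ 1361 (mod 1479).
Need 1681⁻¹ mod 1479. Extended Euclid on (1479, 202):
1479 = 7×202 + 65
202 = 3×65 + 7
65 = 9×7 + 2
7 = 3×2 + 1
2 = 2×1 + 0
Back-substitute:
1 = 7 − 3·2
1 = −3·65 + 28·7
1 = 28·202 − 87·65
1 = −87·1479 + 637·202
1681⁻¹ ≡ 637 (mod 1479), so k ≡ 637·1361 ≡ 263 (mod 1479).
x = 1548 + 1681·263 = 443651.

443651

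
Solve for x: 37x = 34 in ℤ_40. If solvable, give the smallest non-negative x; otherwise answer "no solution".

First find gcd(37, 40):
40 = 1*37 + 3
37 = 12*3 + 1
3 = 3*1 + 0
gcd = 1, so a unique solution mod 40 exists.
Back-substitute for the Bézout coefficients:
1 = 37 − 12·3
1 = −12·40 + 13·37
So 37·(13) ≡ 1 (mod 40), giving 37⁻¹ ≡ 13.
x ≡ 37⁻¹·34 ≡ 13·34 ≡ 2 (mod 40).

2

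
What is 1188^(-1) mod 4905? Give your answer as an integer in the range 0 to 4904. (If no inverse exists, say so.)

no inverse exists

Compute gcd(1188, 4905):
4905 = 4×1188 + 153
1188 = 7×153 + 117
153 = 1×117 + 36
117 = 3×36 + 9
36 = 4×9 + 0
gcd(1188, 4905) = 9 ≠ 1, so 1188 has no multiplicative inverse modulo 4905.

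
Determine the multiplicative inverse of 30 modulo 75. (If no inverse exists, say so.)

Compute gcd(30, 75):
75 = 2*30 + 15
30 = 2*15 + 0
gcd(30, 75) = 15 ≠ 1, so 30 has no multiplicative inverse modulo 75.

no inverse exists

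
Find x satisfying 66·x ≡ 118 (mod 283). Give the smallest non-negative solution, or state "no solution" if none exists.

First find gcd(66, 283):
283 = 4×66 + 19
66 = 3×19 + 9
19 = 2×9 + 1
9 = 9×1 + 0
gcd = 1, so a unique solution mod 283 exists.
Back-substitute for the Bézout coefficients:
1 = 19 − 2·9
1 = −2·66 + 7·19
1 = 7·283 − 30·66
So 66·(-30) ≡ 1 (mod 283), giving 66⁻¹ ≡ 253.
x ≡ 66⁻¹·118 ≡ 253·118 ≡ 139 (mod 283).

139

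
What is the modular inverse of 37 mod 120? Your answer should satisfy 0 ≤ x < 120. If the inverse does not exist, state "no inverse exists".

Apply the Euclidean algorithm to 120 and 37:
120 = 3*37 + 9
37 = 4*9 + 1
9 = 9*1 + 0
gcd = 1, so the inverse exists. Back-substitute:
1 = 37 − 4·9
1 = −4·120 + 13·37
So 37·13 ≡ 1 (mod 120).

13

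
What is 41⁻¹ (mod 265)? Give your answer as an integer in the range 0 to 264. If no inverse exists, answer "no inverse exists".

181

Extended Euclidean algorithm:
265 = 6·41 + 19
41 = 2·19 + 3
19 = 6·3 + 1
3 = 3·1 + 0
The gcd is 1. Working backward:
1 = 19 − 6·3
1 = −6·41 + 13·19
1 = 13·265 − 84·41
So 41·(-84) ≡ 1 (mod 265), and -84 ≡ 181 (mod 265).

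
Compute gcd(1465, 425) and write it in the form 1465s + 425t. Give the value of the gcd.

Euclidean algorithm:
1465 = 3×425 + 190
425 = 2×190 + 45
190 = 4×45 + 10
45 = 4×10 + 5
10 = 2×5 + 0
gcd(1465, 425) = 5.
Back-substituting:
5 = 45 − 4·10
5 = −4·190 + 17·45
5 = 17·425 − 38·190
5 = −38·1465 + 131·425
So 5 = (-38)·1465 + (131)·425.

5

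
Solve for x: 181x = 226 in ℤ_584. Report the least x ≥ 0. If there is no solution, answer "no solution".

482

First find gcd(181, 584):
584 = 3·181 + 41
181 = 4·41 + 17
41 = 2·17 + 7
17 = 2·7 + 3
7 = 2·3 + 1
3 = 3·1 + 0
gcd = 1, so a unique solution mod 584 exists.
Back-substitute for the Bézout coefficients:
1 = 7 − 2·3
1 = −2·17 + 5·7
1 = 5·41 − 12·17
1 = −12·181 + 53·41
1 = 53·584 − 171·181
So 181·(-171) ≡ 1 (mod 584), giving 181⁻¹ ≡ 413.
x ≡ 181⁻¹·226 ≡ 413·226 ≡ 482 (mod 584).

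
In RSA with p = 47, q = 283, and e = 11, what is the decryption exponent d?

φ(n) = (p−1)(q−1) = 46·282 = 12972.
Need d with 11·d ≡ 1 (mod 12972). Apply the extended Euclidean algorithm:
12972 = 1179*11 + 3
11 = 3*3 + 2
3 = 1*2 + 1
2 = 2*1 + 0
Back-substitute:
1 = 3 − 2
1 = −11 + 4·3
1 = 4·12972 − 4717·11
So 11·(-4717) ≡ 1 (mod 12972), hence d ≡ -4717 ≡ 8255 (mod 12972).

8255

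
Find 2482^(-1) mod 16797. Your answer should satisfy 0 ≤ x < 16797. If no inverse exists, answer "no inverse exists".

1834

gcd(16797, 2482) by repeated division:
16797 = 6×2482 + 1905
2482 = 1×1905 + 577
1905 = 3×577 + 174
577 = 3×174 + 55
174 = 3×55 + 9
55 = 6×9 + 1
9 = 9×1 + 0
Since gcd(2482, 16797) = 1, back-substitute to write 1 as a combination:
1 = 55 − 6·9
1 = −6·174 + 19·55
1 = 19·577 − 63·174
1 = −63·1905 + 208·577
1 = 208·2482 − 271·1905
1 = −271·16797 + 1834·2482
So 2482·1834 ≡ 1 (mod 16797).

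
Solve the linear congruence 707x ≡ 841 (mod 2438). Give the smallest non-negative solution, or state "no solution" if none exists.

615

First find gcd(707, 2438):
2438 = 3*707 + 317
707 = 2*317 + 73
317 = 4*73 + 25
73 = 2*25 + 23
25 = 1*23 + 2
23 = 11*2 + 1
2 = 2*1 + 0
gcd = 1, so a unique solution mod 2438 exists.
Back-substitute for the Bézout coefficients:
1 = 23 − 11·2
1 = −11·25 + 12·23
1 = 12·73 − 35·25
1 = −35·317 + 152·73
1 = 152·707 − 339·317
1 = −339·2438 + 1169·707
So 707·(1169) ≡ 1 (mod 2438), giving 707⁻¹ ≡ 1169.
x ≡ 707⁻¹·841 ≡ 1169·841 ≡ 615 (mod 2438).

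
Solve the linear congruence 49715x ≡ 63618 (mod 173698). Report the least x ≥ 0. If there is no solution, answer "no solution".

43514

First find gcd(49715, 173698):
173698 = 3·49715 + 24553
49715 = 2·24553 + 609
24553 = 40·609 + 193
609 = 3·193 + 30
193 = 6·30 + 13
30 = 2·13 + 4
13 = 3·4 + 1
4 = 4·1 + 0
gcd = 1, so a unique solution mod 173698 exists.
Back-substitute for the Bézout coefficients:
1 = 13 − 3·4
1 = −3·30 + 7·13
1 = 7·193 − 45·30
1 = −45·609 + 142·193
1 = 142·24553 − 5725·609
1 = −5725·49715 + 11592·24553
1 = 11592·173698 − 40501·49715
So 49715·(-40501) ≡ 1 (mod 173698), giving 49715⁻¹ ≡ 133197.
x ≡ 49715⁻¹·63618 ≡ 133197·63618 ≡ 43514 (mod 173698).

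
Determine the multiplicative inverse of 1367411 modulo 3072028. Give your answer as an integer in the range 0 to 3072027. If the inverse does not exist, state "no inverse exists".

Apply the Euclidean algorithm to 3072028 and 1367411:
3072028 = 2·1367411 + 337206
1367411 = 4·337206 + 18587
337206 = 18·18587 + 2640
18587 = 7·2640 + 107
2640 = 24·107 + 72
107 = 1·72 + 35
72 = 2·35 + 2
35 = 17·2 + 1
2 = 2·1 + 0
gcd = 1, so the inverse exists. Back-substitute:
1 = 35 − 17·2
1 = −17·72 + 35·35
1 = 35·107 − 52·72
1 = −52·2640 + 1283·107
1 = 1283·18587 − 9033·2640
1 = −9033·337206 + 163877·18587
1 = 163877·1367411 − 664541·337206
1 = −664541·3072028 + 1492959·1367411
So 1367411·1492959 ≡ 1 (mod 3072028).

1492959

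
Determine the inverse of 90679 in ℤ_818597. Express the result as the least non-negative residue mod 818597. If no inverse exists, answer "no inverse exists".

47746

Run Euclid on (818597, 90679):
818597 = 9×90679 + 2486
90679 = 36×2486 + 1183
2486 = 2×1183 + 120
1183 = 9×120 + 103
120 = 1×103 + 17
103 = 6×17 + 1
17 = 17×1 + 0
The gcd is 1. Working backward:
1 = 103 − 6·17
1 = −6·120 + 7·103
1 = 7·1183 − 69·120
1 = −69·2486 + 145·1183
1 = 145·90679 − 5289·2486
1 = −5289·818597 + 47746·90679
So 90679·47746 ≡ 1 (mod 818597).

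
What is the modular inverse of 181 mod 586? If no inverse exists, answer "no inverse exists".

327

Run Euclid on (586, 181):
586 = 3×181 + 43
181 = 4×43 + 9
43 = 4×9 + 7
9 = 1×7 + 2
7 = 3×2 + 1
2 = 2×1 + 0
Since gcd(181, 586) = 1, back-substitute to write 1 as a combination:
1 = 7 − 3·2
1 = −3·9 + 4·7
1 = 4·43 − 19·9
1 = −19·181 + 80·43
1 = 80·586 − 259·181
Thus 181·(-259) ≡ 1 (mod 586); reducing, -259 mod 586 = 327.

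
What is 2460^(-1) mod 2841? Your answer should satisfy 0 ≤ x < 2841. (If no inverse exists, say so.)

no inverse exists

Euclidean algorithm on 2841, 2460:
2841 = 1*2460 + 381
2460 = 6*381 + 174
381 = 2*174 + 33
174 = 5*33 + 9
33 = 3*9 + 6
9 = 1*6 + 3
6 = 2*3 + 0
gcd(2460, 2841) = 3 ≠ 1, so 2460 has no multiplicative inverse modulo 2841.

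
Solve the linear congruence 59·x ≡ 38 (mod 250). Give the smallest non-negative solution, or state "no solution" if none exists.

132

First find gcd(59, 250):
250 = 4*59 + 14
59 = 4*14 + 3
14 = 4*3 + 2
3 = 1*2 + 1
2 = 2*1 + 0
gcd = 1, so a unique solution mod 250 exists.
Back-substitute for the Bézout coefficients:
1 = 3 − 2
1 = −14 + 5·3
1 = 5·59 − 21·14
1 = −21·250 + 89·59
So 59·(89) ≡ 1 (mod 250), giving 59⁻¹ ≡ 89.
x ≡ 59⁻¹·38 ≡ 89·38 ≡ 132 (mod 250).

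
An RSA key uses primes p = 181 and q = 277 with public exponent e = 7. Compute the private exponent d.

φ(n) = (p−1)(q−1) = 180·276 = 49680.
Need d with 7·d ≡ 1 (mod 49680). Apply the extended Euclidean algorithm:
49680 = 7097×7 + 1
7 = 7×1 + 0
Back-substitute:
1 = 49680 − 7097·7
So 7·(-7097) ≡ 1 (mod 49680), hence d ≡ -7097 ≡ 42583 (mod 49680).

42583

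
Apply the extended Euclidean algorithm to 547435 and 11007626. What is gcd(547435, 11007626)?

7

Apply Euclid's algorithm to 11007626 and 547435:
11007626 = 20·547435 + 58926
547435 = 9·58926 + 17101
58926 = 3·17101 + 7623
17101 = 2·7623 + 1855
7623 = 4·1855 + 203
1855 = 9·203 + 28
203 = 7·28 + 7
28 = 4·7 + 0
gcd(547435, 11007626) = 7.
Express as a combination:
7 = 203 − 7·28
7 = −7·1855 + 64·203
7 = 64·7623 − 263·1855
7 = −263·17101 + 590·7623
7 = 590·58926 − 2033·17101
7 = −2033·547435 + 18887·58926
7 = 18887·11007626 − 379773·547435
So 7 = (18887)·11007626 + (-379773)·547435.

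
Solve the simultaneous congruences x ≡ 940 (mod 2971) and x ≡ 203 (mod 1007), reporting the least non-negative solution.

583256

Write x = 940 + 2971·k. Then 2971·k ≡ 203 − 940 ≡ 270 (mod 1007).
Need 2971⁻¹ mod 1007. Extended Euclid on (1007, 957):
1007 = 1·957 + 50
957 = 19·50 + 7
50 = 7·7 + 1
7 = 7·1 + 0
Back-substitute:
1 = 50 − 7·7
1 = −7·957 + 134·50
1 = 134·1007 − 141·957
2971⁻¹ ≡ 866 (mod 1007), so k ≡ 866·270 ≡ 196 (mod 1007).
x = 940 + 2971·196 = 583256.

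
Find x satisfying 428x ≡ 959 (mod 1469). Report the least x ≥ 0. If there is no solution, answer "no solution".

445

First find gcd(428, 1469):
1469 = 3×428 + 185
428 = 2×185 + 58
185 = 3×58 + 11
58 = 5×11 + 3
11 = 3×3 + 2
3 = 1×2 + 1
2 = 2×1 + 0
gcd = 1, so a unique solution mod 1469 exists.
Back-substitute for the Bézout coefficients:
1 = 3 − 2
1 = −11 + 4·3
1 = 4·58 − 21·11
1 = −21·185 + 67·58
1 = 67·428 − 155·185
1 = −155·1469 + 532·428
So 428·(532) ≡ 1 (mod 1469), giving 428⁻¹ ≡ 532.
x ≡ 428⁻¹·959 ≡ 532·959 ≡ 445 (mod 1469).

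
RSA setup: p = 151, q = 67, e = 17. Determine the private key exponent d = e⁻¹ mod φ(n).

φ(n) = (p−1)(q−1) = 150·66 = 9900.
Need d with 17·d ≡ 1 (mod 9900). Apply the extended Euclidean algorithm:
9900 = 582·17 + 6
17 = 2·6 + 5
6 = 1·5 + 1
5 = 5·1 + 0
Back-substitute:
1 = 6 − 5
1 = −17 + 3·6
1 = 3·9900 − 1747·17
So 17·(-1747) ≡ 1 (mod 9900), hence d ≡ -1747 ≡ 8153 (mod 9900).

8153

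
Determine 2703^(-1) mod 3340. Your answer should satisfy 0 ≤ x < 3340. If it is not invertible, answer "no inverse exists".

Apply the Euclidean algorithm to 3340 and 2703:
3340 = 1·2703 + 637
2703 = 4·637 + 155
637 = 4·155 + 17
155 = 9·17 + 2
17 = 8·2 + 1
2 = 2·1 + 0
The gcd is 1. Working backward:
1 = 17 − 8·2
1 = −8·155 + 73·17
1 = 73·637 − 300·155
1 = −300·2703 + 1273·637
1 = 1273·3340 − 1573·2703
Thus 2703·(-1573) ≡ 1 (mod 3340); reducing, -1573 mod 3340 = 1767.

1767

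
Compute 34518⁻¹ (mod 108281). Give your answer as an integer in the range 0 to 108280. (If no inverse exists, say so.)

Apply the Euclidean algorithm to 108281 and 34518:
108281 = 3×34518 + 4727
34518 = 7×4727 + 1429
4727 = 3×1429 + 440
1429 = 3×440 + 109
440 = 4×109 + 4
109 = 27×4 + 1
4 = 4×1 + 0
Since gcd(34518, 108281) = 1, back-substitute to write 1 as a combination:
1 = 109 − 27·4
1 = −27·440 + 109·109
1 = 109·1429 − 354·440
1 = −354·4727 + 1171·1429
1 = 1171·34518 − 8551·4727
1 = −8551·108281 + 26824·34518
So 34518·26824 ≡ 1 (mod 108281).

26824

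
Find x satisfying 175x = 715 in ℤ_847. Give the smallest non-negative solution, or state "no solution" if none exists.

no solution

gcd(175, 847):
847 = 4*175 + 147
175 = 1*147 + 28
147 = 5*28 + 7
28 = 4*7 + 0
gcd = 7, but 7 ∤ 715, so the congruence has no solution.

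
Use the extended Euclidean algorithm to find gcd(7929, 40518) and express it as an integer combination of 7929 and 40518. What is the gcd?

9

Repeated division:
40518 = 5×7929 + 873
7929 = 9×873 + 72
873 = 12×72 + 9
72 = 8×9 + 0
gcd(7929, 40518) = 9.
Express as a combination:
9 = 873 − 12·72
9 = −12·7929 + 109·873
9 = 109·40518 − 557·7929
So 9 = (109)·40518 + (-557)·7929.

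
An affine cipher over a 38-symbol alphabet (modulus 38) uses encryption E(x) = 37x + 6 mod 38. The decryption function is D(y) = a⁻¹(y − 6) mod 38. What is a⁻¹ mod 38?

37

gcd(38, 37) by repeated division:
38 = 1*37 + 1
37 = 37*1 + 0
Since gcd(37, 38) = 1, back-substitute to write 1 as a combination:
1 = 38 − 37
Thus 37·(-1) ≡ 1 (mod 38); reducing, -1 mod 38 = 37.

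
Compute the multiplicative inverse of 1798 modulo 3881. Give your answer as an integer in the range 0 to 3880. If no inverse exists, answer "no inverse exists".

2955

Extended Euclidean algorithm:
3881 = 2×1798 + 285
1798 = 6×285 + 88
285 = 3×88 + 21
88 = 4×21 + 4
21 = 5×4 + 1
4 = 4×1 + 0
Since gcd(1798, 3881) = 1, back-substitute to write 1 as a combination:
1 = 21 − 5·4
1 = −5·88 + 21·21
1 = 21·285 − 68·88
1 = −68·1798 + 429·285
1 = 429·3881 − 926·1798
Thus 1798·(-926) ≡ 1 (mod 3881); reducing, -926 mod 3881 = 2955.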